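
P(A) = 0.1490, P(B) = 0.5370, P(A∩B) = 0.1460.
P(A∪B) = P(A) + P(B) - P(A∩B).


P(A∪B) = 0.1490 + 0.5370 - 0.1460
= 0.6860 - 0.1460
= 0.5400

P(A∪B) = 0.5400


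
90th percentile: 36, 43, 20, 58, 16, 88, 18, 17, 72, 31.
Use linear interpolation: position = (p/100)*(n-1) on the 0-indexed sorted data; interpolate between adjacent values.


Sorted: 16, 17, 18, 20, 31, 36, 43, 58, 72, 88
n = 10
Index = 90/100 * 9 = 8.1000
Lower = data[8] = 72, Upper = data[9] = 88
P90 = 72 + 0.1000*(16) = 73.6000

P90 = 73.6000


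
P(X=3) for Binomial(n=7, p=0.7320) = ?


C(7,3) = 35
p^3 = 0.392223
(1-p)^4 = 0.005159
P = 35 * 0.392223 * 0.005159 = 0.0708

P(X=3) = 0.0708


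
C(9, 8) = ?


C(9,8) = 9!/(8! × 1!)
= 362880/(40320 × 1)
= 9

C(9,8) = 9


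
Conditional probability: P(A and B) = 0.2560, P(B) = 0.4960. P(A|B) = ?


P(A|B) = 0.2560/0.4960 = 0.5161

P(A|B) = 0.5161


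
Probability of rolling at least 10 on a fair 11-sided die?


Favorable outcomes (roll ≥ 10): 2
Total outcomes = 11
P = 2/11 = 0.1818

P = 0.1818


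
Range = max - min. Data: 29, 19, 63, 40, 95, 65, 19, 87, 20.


Max = 95, Min = 19
Range = 95 - 19 = 76

Range = 76


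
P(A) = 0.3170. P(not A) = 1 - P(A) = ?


P(not A) = 1 - 0.3170 = 0.6830

P(not A) = 0.6830


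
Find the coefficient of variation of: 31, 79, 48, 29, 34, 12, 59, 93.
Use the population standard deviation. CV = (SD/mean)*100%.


Mean = 48.1250
SD = 25.6146
CV = (25.6146/48.1250)*100 = 53.2252%

CV = 53.2252%


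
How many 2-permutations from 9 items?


P(9,2) = 9!/7!
= 362880/5040
= 72

P(9,2) = 72


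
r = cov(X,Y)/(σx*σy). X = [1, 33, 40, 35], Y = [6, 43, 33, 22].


Mean X = 27.2500, Mean Y = 26.0000
SD X = 15.368393, SD Y = 13.729530
Cov = 170.250000
r = 170.250000/(15.368393*13.729530) = 0.8069

r = 0.8069


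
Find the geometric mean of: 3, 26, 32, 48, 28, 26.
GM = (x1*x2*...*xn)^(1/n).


Product = 3 × 26 × 32 × 48 × 28 × 26 = 87220224
GM = 87220224^(1/6) = 21.0589

GM = 21.0589


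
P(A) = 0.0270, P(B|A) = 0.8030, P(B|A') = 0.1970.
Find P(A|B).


P(B) = P(B|A)*P(A) + P(B|A')*P(A')
= 0.8030*0.0270 + 0.1970*0.9730
= 0.021681 + 0.191681 = 0.213362
P(A|B) = 0.021681/0.213362 = 0.1016

P(A|B) = 0.1016


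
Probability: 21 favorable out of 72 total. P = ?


P = 21/72 = 0.2917

P = 0.2917


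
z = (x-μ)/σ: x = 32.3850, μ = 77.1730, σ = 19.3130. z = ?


z = (32.3850 - 77.1730)/19.3130
= -44.7880/19.3130
= -2.3191

z = -2.3191


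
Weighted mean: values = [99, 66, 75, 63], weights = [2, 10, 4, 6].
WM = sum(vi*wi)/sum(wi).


Numerator = 99*2 + 66*10 + 75*4 + 63*6 = 1536
Denominator = 2 + 10 + 4 + 6 = 22
WM = 1536/22 = 69.8182

WM = 69.8182


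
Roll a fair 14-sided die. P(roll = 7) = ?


Favorable outcomes (roll = 7): 1
Total outcomes = 14
P = 1/14 = 0.0714

P = 0.0714


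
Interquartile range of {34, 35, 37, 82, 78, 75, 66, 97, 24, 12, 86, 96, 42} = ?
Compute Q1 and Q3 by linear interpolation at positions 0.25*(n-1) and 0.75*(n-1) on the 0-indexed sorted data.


Sorted: 12, 24, 34, 35, 37, 42, 66, 75, 78, 82, 86, 96, 97
Q1 (25th %ile) = 35.0000
Q3 (75th %ile) = 82.0000
IQR = 82.0000 - 35.0000 = 47.0000

IQR = 47.0000


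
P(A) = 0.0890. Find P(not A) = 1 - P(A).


P(not A) = 1 - 0.0890 = 0.9110

P(not A) = 0.9110


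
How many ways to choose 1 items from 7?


C(7,1) = 7!/(1! × 6!)
= 5040/(1 × 720)
= 7

C(7,1) = 7


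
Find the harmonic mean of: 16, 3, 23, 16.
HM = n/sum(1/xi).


Sum of reciprocals = 1/16 + 1/3 + 1/23 + 1/16 = 0.501812
HM = 4/0.501812 = 7.9711

HM = 7.9711


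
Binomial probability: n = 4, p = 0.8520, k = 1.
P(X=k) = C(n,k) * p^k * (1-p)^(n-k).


C(4,1) = 4
p^1 = 0.852000
(1-p)^3 = 0.003242
P = 4 * 0.852000 * 0.003242 = 0.0110

P(X=1) = 0.0110


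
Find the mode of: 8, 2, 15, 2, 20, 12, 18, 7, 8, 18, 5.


Frequencies: 2:2, 5:1, 7:1, 8:2, 12:1, 15:1, 18:2, 20:1
Max frequency = 2
Mode = 2, 8, 18

Mode = 2, 8, 18


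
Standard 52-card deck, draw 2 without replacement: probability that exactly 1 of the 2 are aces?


Hypergeometric: P(X=1) = C(4,1)·C(48,1) / C(52,2)
= 4 × 48 / 1326
= 192/1326 = 0.1448

P = 0.1448


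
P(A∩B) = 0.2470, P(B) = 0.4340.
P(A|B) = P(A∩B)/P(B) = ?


P(A|B) = 0.2470/0.4340 = 0.5691

P(A|B) = 0.5691


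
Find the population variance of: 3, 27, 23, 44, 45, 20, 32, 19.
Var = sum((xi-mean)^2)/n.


Mean = 26.6250
Squared deviations: 558.1406, 0.1406, 13.1406, 301.8906, 337.6406, 43.8906, 28.8906, 58.1406
Sum = 1341.8750
Variance = 1341.8750/8 = 167.7344

Variance = 167.7344


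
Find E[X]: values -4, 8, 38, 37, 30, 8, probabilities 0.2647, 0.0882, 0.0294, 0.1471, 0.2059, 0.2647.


E[X] = -4*0.2647 + 8*0.0882 + 38*0.0294 + 37*0.1471 + 30*0.2059 + 8*0.2647
= -1.0588 + 0.7056 + 1.1172 + 5.4427 + 6.1770 + 2.1176
= 14.5013

E[X] = 14.5013


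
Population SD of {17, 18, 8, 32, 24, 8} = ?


Mean = 17.8333
Variance = 72.1389
SD = sqrt(72.1389) = 8.4935

SD = 8.4935


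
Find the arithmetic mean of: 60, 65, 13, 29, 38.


Sum = 60 + 65 + 13 + 29 + 38 = 205
n = 5
Mean = 205/5 = 41.0000

Mean = 41.0000


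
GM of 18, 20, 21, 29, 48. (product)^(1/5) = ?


Product = 18 × 20 × 21 × 29 × 48 = 10523520
GM = 10523520^(1/5) = 25.3765

GM = 25.3765


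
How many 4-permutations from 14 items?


P(14,4) = 14!/10!
= 87178291200/3628800
= 24024

P(14,4) = 24024


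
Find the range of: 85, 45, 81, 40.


Max = 85, Min = 40
Range = 85 - 40 = 45

Range = 45


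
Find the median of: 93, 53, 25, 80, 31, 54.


Sorted: 25, 31, 53, 54, 80, 93
n = 6 (even)
Middle values: 53 and 54
Median = (53+54)/2 = 53.5000

Median = 53.5000


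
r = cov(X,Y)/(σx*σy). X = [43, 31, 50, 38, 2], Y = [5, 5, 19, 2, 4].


Mean X = 32.8000, Mean Y = 7.0000
SD X = 16.606023, SD Y = 6.099180
Cov = 51.200000
r = 51.200000/(16.606023*6.099180) = 0.5055

r = 0.5055


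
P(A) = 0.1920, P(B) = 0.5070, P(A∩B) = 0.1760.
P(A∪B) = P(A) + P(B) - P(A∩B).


P(A∪B) = 0.1920 + 0.5070 - 0.1760
= 0.6990 - 0.1760
= 0.5230

P(A∪B) = 0.5230


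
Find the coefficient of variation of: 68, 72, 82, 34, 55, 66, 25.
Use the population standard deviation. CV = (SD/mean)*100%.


Mean = 57.4286
SD = 19.3011
CV = (19.3011/57.4286)*100 = 33.6088%

CV = 33.6088%


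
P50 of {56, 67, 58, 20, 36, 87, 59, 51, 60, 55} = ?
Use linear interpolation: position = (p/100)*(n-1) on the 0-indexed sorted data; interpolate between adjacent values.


Sorted: 20, 36, 51, 55, 56, 58, 59, 60, 67, 87
n = 10
Index = 50/100 * 9 = 4.5000
Lower = data[4] = 56, Upper = data[5] = 58
P50 = 56 + 0.5000*(2) = 57.0000

P50 = 57.0000


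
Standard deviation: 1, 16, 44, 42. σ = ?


Mean = 25.7500
Variance = 326.1875
SD = sqrt(326.1875) = 18.0607

SD = 18.0607


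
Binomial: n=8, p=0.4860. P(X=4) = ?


C(8,4) = 70
p^4 = 0.055789
(1-p)^4 = 0.069800
P = 70 * 0.055789 * 0.069800 = 0.2726

P(X=4) = 0.2726


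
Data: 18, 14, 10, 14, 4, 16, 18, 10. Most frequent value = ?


Frequencies: 4:1, 10:2, 14:2, 16:1, 18:2
Max frequency = 2
Mode = 10, 14, 18

Mode = 10, 14, 18


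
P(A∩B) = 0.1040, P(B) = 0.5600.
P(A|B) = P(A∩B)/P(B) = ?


P(A|B) = 0.1040/0.5600 = 0.1857

P(A|B) = 0.1857


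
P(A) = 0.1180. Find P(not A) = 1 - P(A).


P(not A) = 1 - 0.1180 = 0.8820

P(not A) = 0.8820


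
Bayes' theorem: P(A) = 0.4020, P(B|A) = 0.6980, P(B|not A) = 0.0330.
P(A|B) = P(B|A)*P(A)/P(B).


P(B) = P(B|A)*P(A) + P(B|A')*P(A')
= 0.6980*0.4020 + 0.0330*0.5980
= 0.280596 + 0.019734 = 0.300330
P(A|B) = 0.280596/0.300330 = 0.9343

P(A|B) = 0.9343


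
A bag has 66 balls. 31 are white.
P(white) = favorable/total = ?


P = 31/66 = 0.4697

P = 0.4697


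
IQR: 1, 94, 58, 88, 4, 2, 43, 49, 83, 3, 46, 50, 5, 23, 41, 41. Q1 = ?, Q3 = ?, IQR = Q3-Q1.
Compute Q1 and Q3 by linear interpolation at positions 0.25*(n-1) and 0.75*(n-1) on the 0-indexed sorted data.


Sorted: 1, 2, 3, 4, 5, 23, 41, 41, 43, 46, 49, 50, 58, 83, 88, 94
Q1 (25th %ile) = 4.7500
Q3 (75th %ile) = 52.0000
IQR = 52.0000 - 4.7500 = 47.2500

IQR = 47.2500


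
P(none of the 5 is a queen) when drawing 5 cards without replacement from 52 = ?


P(no queens) = (48/52) × (47/51) × (46/50) × (45/49) × (44/48)
= 0.6588

P = 0.6588


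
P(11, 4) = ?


P(11,4) = 11!/7!
= 39916800/5040
= 7920

P(11,4) = 7920


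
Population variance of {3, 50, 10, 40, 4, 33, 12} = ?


Mean = 21.7143
Squared deviations: 350.2245, 800.0816, 137.2245, 334.3673, 313.7959, 127.3673, 94.3673
Sum = 2157.4286
Variance = 2157.4286/7 = 308.2041

Variance = 308.2041


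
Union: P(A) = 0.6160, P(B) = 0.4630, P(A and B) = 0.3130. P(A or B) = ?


P(A∪B) = 0.6160 + 0.4630 - 0.3130
= 1.0790 - 0.3130
= 0.7660

P(A∪B) = 0.7660


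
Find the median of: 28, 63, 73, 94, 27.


Sorted: 27, 28, 63, 73, 94
n = 5 (odd)
Middle value = 63

Median = 63


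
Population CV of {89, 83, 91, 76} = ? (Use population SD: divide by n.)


Mean = 84.7500
SD = 5.8470
CV = (5.8470/84.7500)*100 = 6.8991%

CV = 6.8991%


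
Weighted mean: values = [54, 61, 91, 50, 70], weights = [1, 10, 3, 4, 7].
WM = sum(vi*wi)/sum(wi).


Numerator = 54*1 + 61*10 + 91*3 + 50*4 + 70*7 = 1627
Denominator = 1 + 10 + 3 + 4 + 7 = 25
WM = 1627/25 = 65.0800

WM = 65.0800


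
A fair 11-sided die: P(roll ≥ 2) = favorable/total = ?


Favorable outcomes (roll ≥ 2): 10
Total outcomes = 11
P = 10/11 = 0.9091

P = 0.9091


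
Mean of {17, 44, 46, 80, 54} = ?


Sum = 17 + 44 + 46 + 80 + 54 = 241
n = 5
Mean = 241/5 = 48.2000

Mean = 48.2000


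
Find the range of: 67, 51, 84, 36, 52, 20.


Max = 84, Min = 20
Range = 84 - 20 = 64

Range = 64


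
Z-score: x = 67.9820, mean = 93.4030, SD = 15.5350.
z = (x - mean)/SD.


z = (67.9820 - 93.4030)/15.5350
= -25.4210/15.5350
= -1.6364

z = -1.6364


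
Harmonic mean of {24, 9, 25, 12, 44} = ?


Sum of reciprocals = 1/24 + 1/9 + 1/25 + 1/12 + 1/44 = 0.298838
HM = 5/0.298838 = 16.7315

HM = 16.7315


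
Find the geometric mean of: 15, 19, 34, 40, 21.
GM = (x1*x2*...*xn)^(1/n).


Product = 15 × 19 × 34 × 40 × 21 = 8139600
GM = 8139600^(1/5) = 24.1057

GM = 24.1057


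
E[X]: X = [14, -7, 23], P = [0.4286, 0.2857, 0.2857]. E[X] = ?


E[X] = 14*0.4286 - 7*0.2857 + 23*0.2857
= 6.0004 - 1.9999 + 6.5711
= 10.5716

E[X] = 10.5716


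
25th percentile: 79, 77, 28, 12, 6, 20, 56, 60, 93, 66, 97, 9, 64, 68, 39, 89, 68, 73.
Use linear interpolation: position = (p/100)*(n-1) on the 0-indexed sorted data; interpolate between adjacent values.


Sorted: 6, 9, 12, 20, 28, 39, 56, 60, 64, 66, 68, 68, 73, 77, 79, 89, 93, 97
n = 18
Index = 25/100 * 17 = 4.2500
Lower = data[4] = 28, Upper = data[5] = 39
P25 = 28 + 0.2500*(11) = 30.7500

P25 = 30.7500


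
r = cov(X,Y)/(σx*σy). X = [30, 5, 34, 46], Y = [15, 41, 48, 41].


Mean X = 28.7500, Mean Y = 36.2500
SD X = 14.922718, SD Y = 12.597123
Cov = 1.062500
r = 1.062500/(14.922718*12.597123) = 0.0057

r = 0.0057


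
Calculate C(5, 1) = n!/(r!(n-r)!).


C(5,1) = 5!/(1! × 4!)
= 120/(1 × 24)
= 5

C(5,1) = 5


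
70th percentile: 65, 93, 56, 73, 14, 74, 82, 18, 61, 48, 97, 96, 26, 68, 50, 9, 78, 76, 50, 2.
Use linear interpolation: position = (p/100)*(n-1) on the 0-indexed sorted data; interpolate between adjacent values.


Sorted: 2, 9, 14, 18, 26, 48, 50, 50, 56, 61, 65, 68, 73, 74, 76, 78, 82, 93, 96, 97
n = 20
Index = 70/100 * 19 = 13.3000
Lower = data[13] = 74, Upper = data[14] = 76
P70 = 74 + 0.3000*(2) = 74.6000

P70 = 74.6000


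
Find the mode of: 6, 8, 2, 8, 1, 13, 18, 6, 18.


Frequencies: 1:1, 2:1, 6:2, 8:2, 13:1, 18:2
Max frequency = 2
Mode = 6, 8, 18

Mode = 6, 8, 18


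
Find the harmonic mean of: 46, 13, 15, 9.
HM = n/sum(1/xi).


Sum of reciprocals = 1/46 + 1/13 + 1/15 + 1/9 = 0.276440
HM = 4/0.276440 = 14.4697

HM = 14.4697


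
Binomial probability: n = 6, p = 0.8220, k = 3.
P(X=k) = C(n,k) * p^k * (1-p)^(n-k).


C(6,3) = 20
p^3 = 0.555412
(1-p)^3 = 0.005640
P = 20 * 0.555412 * 0.005640 = 0.0626

P(X=3) = 0.0626


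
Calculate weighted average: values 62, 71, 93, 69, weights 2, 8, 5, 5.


Numerator = 62*2 + 71*8 + 93*5 + 69*5 = 1502
Denominator = 2 + 8 + 5 + 5 = 20
WM = 1502/20 = 75.1000

WM = 75.1000


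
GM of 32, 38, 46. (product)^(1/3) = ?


Product = 32 × 38 × 46 = 55936
GM = 55936^(1/3) = 38.2440

GM = 38.2440


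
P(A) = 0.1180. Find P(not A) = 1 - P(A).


P(not A) = 1 - 0.1180 = 0.8820

P(not A) = 0.8820


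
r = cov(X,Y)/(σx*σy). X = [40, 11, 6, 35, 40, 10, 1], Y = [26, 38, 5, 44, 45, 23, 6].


Mean X = 20.4286, Mean Y = 26.7143
SD X = 15.864220, SD Y = 15.470842
Cov = 177.693878
r = 177.693878/(15.864220*15.470842) = 0.7240

r = 0.7240


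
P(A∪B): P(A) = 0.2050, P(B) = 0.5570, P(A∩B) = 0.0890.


P(A∪B) = 0.2050 + 0.5570 - 0.0890
= 0.7620 - 0.0890
= 0.6730

P(A∪B) = 0.6730


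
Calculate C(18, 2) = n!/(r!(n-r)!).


C(18,2) = 18!/(2! × 16!)
= 6402373705728000/(2 × 20922789888000)
= 153

C(18,2) = 153


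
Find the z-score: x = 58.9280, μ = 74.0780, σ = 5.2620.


z = (58.9280 - 74.0780)/5.2620
= -15.1500/5.2620
= -2.8791

z = -2.8791


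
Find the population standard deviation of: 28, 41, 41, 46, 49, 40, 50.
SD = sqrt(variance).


Mean = 42.1429
Variance = 47.2653
SD = sqrt(47.2653) = 6.8750

SD = 6.8750


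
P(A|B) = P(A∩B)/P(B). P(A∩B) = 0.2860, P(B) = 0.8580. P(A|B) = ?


P(A|B) = 0.2860/0.8580 = 0.3333

P(A|B) = 0.3333


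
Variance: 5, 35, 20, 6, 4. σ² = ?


Mean = 14.0000
Squared deviations: 81.0000, 441.0000, 36.0000, 64.0000, 100.0000
Sum = 722.0000
Variance = 722.0000/5 = 144.4000

Variance = 144.4000


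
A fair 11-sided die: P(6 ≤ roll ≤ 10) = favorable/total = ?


Favorable outcomes (6 ≤ roll ≤ 10): 5
Total outcomes = 11
P = 5/11 = 0.4545

P = 0.4545


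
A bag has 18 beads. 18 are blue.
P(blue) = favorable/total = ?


P = 18/18 = 1.0000

P = 1.0000


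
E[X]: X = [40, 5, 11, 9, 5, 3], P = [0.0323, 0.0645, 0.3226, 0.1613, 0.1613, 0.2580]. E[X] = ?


E[X] = 40*0.0323 + 5*0.0645 + 11*0.3226 + 9*0.1613 + 5*0.1613 + 3*0.2580
= 1.2920 + 0.3225 + 3.5486 + 1.4517 + 0.8065 + 0.7740
= 8.1953

E[X] = 8.1953


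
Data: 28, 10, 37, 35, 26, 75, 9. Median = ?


Sorted: 9, 10, 26, 28, 35, 37, 75
n = 7 (odd)
Middle value = 28

Median = 28


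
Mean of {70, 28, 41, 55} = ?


Sum = 70 + 28 + 41 + 55 = 194
n = 4
Mean = 194/4 = 48.5000

Mean = 48.5000


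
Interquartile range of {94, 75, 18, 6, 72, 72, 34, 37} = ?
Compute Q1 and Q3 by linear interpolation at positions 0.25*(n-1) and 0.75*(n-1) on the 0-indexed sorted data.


Sorted: 6, 18, 34, 37, 72, 72, 75, 94
Q1 (25th %ile) = 30.0000
Q3 (75th %ile) = 72.7500
IQR = 72.7500 - 30.0000 = 42.7500

IQR = 42.7500


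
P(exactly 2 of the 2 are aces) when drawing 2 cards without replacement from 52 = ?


Hypergeometric: P(X=2) = C(4,2)·C(48,0) / C(52,2)
= 6 × 1 / 1326
= 6/1326 = 0.0045

P = 0.0045


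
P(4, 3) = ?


P(4,3) = 4!/1!
= 24/1
= 24

P(4,3) = 24


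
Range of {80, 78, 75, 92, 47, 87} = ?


Max = 92, Min = 47
Range = 92 - 47 = 45

Range = 45


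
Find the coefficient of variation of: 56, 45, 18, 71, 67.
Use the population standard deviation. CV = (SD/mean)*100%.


Mean = 51.4000
SD = 19.0011
CV = (19.0011/51.4000)*100 = 36.9670%

CV = 36.9670%


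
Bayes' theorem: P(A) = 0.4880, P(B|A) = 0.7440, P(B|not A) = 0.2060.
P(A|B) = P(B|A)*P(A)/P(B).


P(B) = P(B|A)*P(A) + P(B|A')*P(A')
= 0.7440*0.4880 + 0.2060*0.5120
= 0.363072 + 0.105472 = 0.468544
P(A|B) = 0.363072/0.468544 = 0.7749

P(A|B) = 0.7749


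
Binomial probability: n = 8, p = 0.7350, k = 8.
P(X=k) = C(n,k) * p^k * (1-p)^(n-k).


C(8,8) = 1
p^8 = 0.085172
(1-p)^0 = 1.000000
P = 1 * 0.085172 * 1.000000 = 0.0852

P(X=8) = 0.0852


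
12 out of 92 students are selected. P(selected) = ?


P = 12/92 = 0.1304

P = 0.1304


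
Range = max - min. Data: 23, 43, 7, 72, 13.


Max = 72, Min = 7
Range = 72 - 7 = 65

Range = 65


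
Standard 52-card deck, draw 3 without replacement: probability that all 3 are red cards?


P(all red cards) = (26/52) × (25/51) × (24/50)
= 0.1176

P = 0.1176


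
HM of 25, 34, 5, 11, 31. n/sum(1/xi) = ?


Sum of reciprocals = 1/25 + 1/34 + 1/5 + 1/11 + 1/31 = 0.392579
HM = 5/0.392579 = 12.7363

HM = 12.7363


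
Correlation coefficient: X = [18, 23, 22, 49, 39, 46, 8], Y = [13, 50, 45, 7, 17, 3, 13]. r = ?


Mean X = 29.2857, Mean Y = 21.1429
SD X = 14.319959, SD Y = 17.241384
Cov = -101.755102
r = -101.755102/(14.319959*17.241384) = -0.4121

r = -0.4121


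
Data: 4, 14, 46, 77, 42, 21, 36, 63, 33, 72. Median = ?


Sorted: 4, 14, 21, 33, 36, 42, 46, 63, 72, 77
n = 10 (even)
Middle values: 36 and 42
Median = (36+42)/2 = 39.0000

Median = 39.0000


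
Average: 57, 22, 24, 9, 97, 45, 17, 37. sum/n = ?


Sum = 57 + 22 + 24 + 9 + 97 + 45 + 17 + 37 = 308
n = 8
Mean = 308/8 = 38.5000

Mean = 38.5000


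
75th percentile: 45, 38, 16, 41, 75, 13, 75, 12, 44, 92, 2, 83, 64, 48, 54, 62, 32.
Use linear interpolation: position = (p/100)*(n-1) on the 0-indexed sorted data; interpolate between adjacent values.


Sorted: 2, 12, 13, 16, 32, 38, 41, 44, 45, 48, 54, 62, 64, 75, 75, 83, 92
n = 17
Index = 75/100 * 16 = 12.0000
Lower = data[12] = 64, Upper = data[13] = 75
P75 = 64 + 0*(11) = 64.0000

P75 = 64.0000


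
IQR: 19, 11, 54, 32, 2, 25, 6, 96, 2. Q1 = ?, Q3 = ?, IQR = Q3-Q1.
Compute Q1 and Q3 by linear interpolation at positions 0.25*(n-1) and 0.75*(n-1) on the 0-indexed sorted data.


Sorted: 2, 2, 6, 11, 19, 25, 32, 54, 96
Q1 (25th %ile) = 6.0000
Q3 (75th %ile) = 32.0000
IQR = 32.0000 - 6.0000 = 26.0000

IQR = 26.0000


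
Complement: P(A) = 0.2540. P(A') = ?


P(not A) = 1 - 0.2540 = 0.7460

P(not A) = 0.7460


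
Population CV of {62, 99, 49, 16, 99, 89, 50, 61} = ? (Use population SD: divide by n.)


Mean = 65.6250
SD = 26.9070
CV = (26.9070/65.6250)*100 = 41.0011%

CV = 41.0011%


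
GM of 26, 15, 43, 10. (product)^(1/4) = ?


Product = 26 × 15 × 43 × 10 = 167700
GM = 167700^(1/4) = 20.2364

GM = 20.2364


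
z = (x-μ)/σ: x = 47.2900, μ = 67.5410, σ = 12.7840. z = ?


z = (47.2900 - 67.5410)/12.7840
= -20.2510/12.7840
= -1.5841

z = -1.5841


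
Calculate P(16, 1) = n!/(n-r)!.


P(16,1) = 16!/15!
= 20922789888000/1307674368000
= 16

P(16,1) = 16


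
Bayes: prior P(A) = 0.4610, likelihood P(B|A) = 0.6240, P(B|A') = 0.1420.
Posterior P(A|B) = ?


P(B) = P(B|A)*P(A) + P(B|A')*P(A')
= 0.6240*0.4610 + 0.1420*0.5390
= 0.287664 + 0.076538 = 0.364202
P(A|B) = 0.287664/0.364202 = 0.7898

P(A|B) = 0.7898


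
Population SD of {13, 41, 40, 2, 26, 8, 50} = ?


Mean = 25.7143
Variance = 295.0612
SD = sqrt(295.0612) = 17.1773

SD = 17.1773


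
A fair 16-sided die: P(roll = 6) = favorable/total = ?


Favorable outcomes (roll = 6): 1
Total outcomes = 16
P = 1/16 = 0.0625

P = 0.0625


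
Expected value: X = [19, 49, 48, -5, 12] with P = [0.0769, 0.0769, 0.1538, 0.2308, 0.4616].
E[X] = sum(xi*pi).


E[X] = 19*0.0769 + 49*0.0769 + 48*0.1538 - 5*0.2308 + 12*0.4616
= 1.4611 + 3.7681 + 7.3824 - 1.1540 + 5.5392
= 16.9968

E[X] = 16.9968


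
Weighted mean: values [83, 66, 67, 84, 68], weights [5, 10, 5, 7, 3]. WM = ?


Numerator = 83*5 + 66*10 + 67*5 + 84*7 + 68*3 = 2202
Denominator = 5 + 10 + 5 + 7 + 3 = 30
WM = 2202/30 = 73.4000

WM = 73.4000


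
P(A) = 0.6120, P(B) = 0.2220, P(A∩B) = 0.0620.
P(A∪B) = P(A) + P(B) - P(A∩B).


P(A∪B) = 0.6120 + 0.2220 - 0.0620
= 0.8340 - 0.0620
= 0.7720

P(A∪B) = 0.7720


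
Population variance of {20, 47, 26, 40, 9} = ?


Mean = 28.4000
Squared deviations: 70.5600, 345.9600, 5.7600, 134.5600, 376.3600
Sum = 933.2000
Variance = 933.2000/5 = 186.6400

Variance = 186.6400


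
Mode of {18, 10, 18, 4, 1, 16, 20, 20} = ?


Frequencies: 1:1, 4:1, 10:1, 16:1, 18:2, 20:2
Max frequency = 2
Mode = 18, 20

Mode = 18, 20


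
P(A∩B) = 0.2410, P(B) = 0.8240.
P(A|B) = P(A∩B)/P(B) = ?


P(A|B) = 0.2410/0.8240 = 0.2925

P(A|B) = 0.2925


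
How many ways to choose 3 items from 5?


C(5,3) = 5!/(3! × 2!)
= 120/(6 × 2)
= 10

C(5,3) = 10


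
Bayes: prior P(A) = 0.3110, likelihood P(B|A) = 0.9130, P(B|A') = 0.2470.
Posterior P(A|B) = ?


P(B) = P(B|A)*P(A) + P(B|A')*P(A')
= 0.9130*0.3110 + 0.2470*0.6890
= 0.283943 + 0.170183 = 0.454126
P(A|B) = 0.283943/0.454126 = 0.6253

P(A|B) = 0.6253


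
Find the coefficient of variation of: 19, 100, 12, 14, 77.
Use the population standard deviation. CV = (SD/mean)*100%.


Mean = 44.4000
SD = 36.8054
CV = (36.8054/44.4000)*100 = 82.8951%

CV = 82.8951%


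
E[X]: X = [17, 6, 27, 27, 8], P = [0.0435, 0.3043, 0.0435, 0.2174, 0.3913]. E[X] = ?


E[X] = 17*0.0435 + 6*0.3043 + 27*0.0435 + 27*0.2174 + 8*0.3913
= 0.7395 + 1.8258 + 1.1745 + 5.8698 + 3.1304
= 12.7400

E[X] = 12.7400


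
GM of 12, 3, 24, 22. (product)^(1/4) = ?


Product = 12 × 3 × 24 × 22 = 19008
GM = 19008^(1/4) = 11.7418

GM = 11.7418


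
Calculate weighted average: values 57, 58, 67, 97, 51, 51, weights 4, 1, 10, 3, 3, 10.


Numerator = 57*4 + 58*1 + 67*10 + 97*3 + 51*3 + 51*10 = 1910
Denominator = 4 + 1 + 10 + 3 + 3 + 10 = 31
WM = 1910/31 = 61.6129

WM = 61.6129


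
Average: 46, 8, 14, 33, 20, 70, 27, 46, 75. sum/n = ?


Sum = 46 + 8 + 14 + 33 + 20 + 70 + 27 + 46 + 75 = 339
n = 9
Mean = 339/9 = 37.6667

Mean = 37.6667


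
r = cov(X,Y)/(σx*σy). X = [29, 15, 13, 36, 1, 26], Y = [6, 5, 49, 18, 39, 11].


Mean X = 20.0000, Mean Y = 21.3333
SD X = 11.604597, SD Y = 16.819301
Cov = -116.833333
r = -116.833333/(11.604597*16.819301) = -0.5986

r = -0.5986


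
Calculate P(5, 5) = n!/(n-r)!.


P(5,5) = 5!/0!
= 120/1
= 120

P(5,5) = 120


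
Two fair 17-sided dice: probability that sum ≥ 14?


Total outcomes = 17×17 = 289
Favorable (sum ≥ 14): 211
P = 211/289 = 0.7301

P = 0.7301


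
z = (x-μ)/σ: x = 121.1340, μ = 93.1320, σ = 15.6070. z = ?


z = (121.1340 - 93.1320)/15.6070
= 28.0020/15.6070
= 1.7942

z = 1.7942


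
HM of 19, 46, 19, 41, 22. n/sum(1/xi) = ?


Sum of reciprocals = 1/19 + 1/46 + 1/19 + 1/41 + 1/22 = 0.196847
HM = 5/0.196847 = 25.4004

HM = 25.4004


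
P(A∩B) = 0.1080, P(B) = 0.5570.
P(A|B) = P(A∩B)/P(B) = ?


P(A|B) = 0.1080/0.5570 = 0.1939

P(A|B) = 0.1939


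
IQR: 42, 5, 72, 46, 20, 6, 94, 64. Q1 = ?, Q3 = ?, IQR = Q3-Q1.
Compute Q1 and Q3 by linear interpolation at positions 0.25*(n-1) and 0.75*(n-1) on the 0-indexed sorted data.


Sorted: 5, 6, 20, 42, 46, 64, 72, 94
Q1 (25th %ile) = 16.5000
Q3 (75th %ile) = 66.0000
IQR = 66.0000 - 16.5000 = 49.5000

IQR = 49.5000


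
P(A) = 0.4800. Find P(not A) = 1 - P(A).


P(not A) = 1 - 0.4800 = 0.5200

P(not A) = 0.5200


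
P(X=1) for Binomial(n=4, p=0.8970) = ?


C(4,1) = 4
p^1 = 0.897000
(1-p)^3 = 0.001093
P = 4 * 0.897000 * 0.001093 = 0.0039

P(X=1) = 0.0039


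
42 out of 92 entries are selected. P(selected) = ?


P = 42/92 = 0.4565

P = 0.4565


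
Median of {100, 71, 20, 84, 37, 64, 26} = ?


Sorted: 20, 26, 37, 64, 71, 84, 100
n = 7 (odd)
Middle value = 64

Median = 64


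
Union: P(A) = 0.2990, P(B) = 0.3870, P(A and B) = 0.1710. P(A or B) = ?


P(A∪B) = 0.2990 + 0.3870 - 0.1710
= 0.6860 - 0.1710
= 0.5150

P(A∪B) = 0.5150


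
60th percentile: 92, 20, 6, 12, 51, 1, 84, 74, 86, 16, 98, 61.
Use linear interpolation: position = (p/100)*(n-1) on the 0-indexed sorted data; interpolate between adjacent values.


Sorted: 1, 6, 12, 16, 20, 51, 61, 74, 84, 86, 92, 98
n = 12
Index = 60/100 * 11 = 6.6000
Lower = data[6] = 61, Upper = data[7] = 74
P60 = 61 + 0.6000*(13) = 68.8000

P60 = 68.8000


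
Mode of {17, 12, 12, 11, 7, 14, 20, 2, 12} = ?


Frequencies: 2:1, 7:1, 11:1, 12:3, 14:1, 17:1, 20:1
Max frequency = 3
Mode = 12

Mode = 12


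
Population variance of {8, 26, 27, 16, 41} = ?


Mean = 23.6000
Squared deviations: 243.3600, 5.7600, 11.5600, 57.7600, 302.7600
Sum = 621.2000
Variance = 621.2000/5 = 124.2400

Variance = 124.2400


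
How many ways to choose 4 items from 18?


C(18,4) = 18!/(4! × 14!)
= 6402373705728000/(24 × 87178291200)
= 3060

C(18,4) = 3060


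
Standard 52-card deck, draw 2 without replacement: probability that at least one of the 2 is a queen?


P(at least one) = 1 - P(none)
P(none) = (48/52) × (47/51) = 0.850679
P(at least one) = 1 - 0.850679 = 0.1493

P = 0.1493


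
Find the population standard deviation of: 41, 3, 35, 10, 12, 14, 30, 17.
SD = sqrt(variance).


Mean = 20.2500
Variance = 157.9375
SD = sqrt(157.9375) = 12.5673

SD = 12.5673


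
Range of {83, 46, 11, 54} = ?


Max = 83, Min = 11
Range = 83 - 11 = 72

Range = 72


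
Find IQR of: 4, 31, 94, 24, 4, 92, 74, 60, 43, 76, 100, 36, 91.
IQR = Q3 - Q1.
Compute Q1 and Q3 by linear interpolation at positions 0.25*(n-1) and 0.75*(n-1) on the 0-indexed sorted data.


Sorted: 4, 4, 24, 31, 36, 43, 60, 74, 76, 91, 92, 94, 100
Q1 (25th %ile) = 31.0000
Q3 (75th %ile) = 91.0000
IQR = 91.0000 - 31.0000 = 60.0000

IQR = 60.0000


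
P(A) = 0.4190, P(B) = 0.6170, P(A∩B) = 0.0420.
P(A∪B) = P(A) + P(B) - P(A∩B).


P(A∪B) = 0.4190 + 0.6170 - 0.0420
= 1.0360 - 0.0420
= 0.9940

P(A∪B) = 0.9940


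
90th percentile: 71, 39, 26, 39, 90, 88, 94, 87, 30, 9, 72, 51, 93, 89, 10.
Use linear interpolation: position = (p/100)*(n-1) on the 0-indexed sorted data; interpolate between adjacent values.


Sorted: 9, 10, 26, 30, 39, 39, 51, 71, 72, 87, 88, 89, 90, 93, 94
n = 15
Index = 90/100 * 14 = 12.6000
Lower = data[12] = 90, Upper = data[13] = 93
P90 = 90 + 0.6000*(3) = 91.8000

P90 = 91.8000


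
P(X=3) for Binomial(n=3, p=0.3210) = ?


C(3,3) = 1
p^3 = 0.033076
(1-p)^0 = 1.000000
P = 1 * 0.033076 * 1.000000 = 0.0331

P(X=3) = 0.0331


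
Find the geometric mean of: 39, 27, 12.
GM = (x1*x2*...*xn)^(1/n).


Product = 39 × 27 × 12 = 12636
GM = 12636^(1/3) = 23.2918

GM = 23.2918


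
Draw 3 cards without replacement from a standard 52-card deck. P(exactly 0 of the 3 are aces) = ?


Hypergeometric: P(X=0) = C(4,0)·C(48,3) / C(52,3)
= 1 × 17296 / 22100
= 17296/22100 = 0.7826

P = 0.7826


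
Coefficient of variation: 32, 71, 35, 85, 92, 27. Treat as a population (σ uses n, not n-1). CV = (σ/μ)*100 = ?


Mean = 57.0000
SD = 26.5016
CV = (26.5016/57.0000)*100 = 46.4940%

CV = 46.4940%


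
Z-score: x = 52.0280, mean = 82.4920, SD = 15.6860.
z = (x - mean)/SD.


z = (52.0280 - 82.4920)/15.6860
= -30.4640/15.6860
= -1.9421

z = -1.9421


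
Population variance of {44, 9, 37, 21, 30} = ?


Mean = 28.2000
Squared deviations: 249.6400, 368.6400, 77.4400, 51.8400, 3.2400
Sum = 750.8000
Variance = 750.8000/5 = 150.1600

Variance = 150.1600


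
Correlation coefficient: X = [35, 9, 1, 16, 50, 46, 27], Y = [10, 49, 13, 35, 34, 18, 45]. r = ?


Mean X = 26.2857, Mean Y = 29.1429
SD X = 17.202278, SD Y = 14.416544
Cov = -36.469388
r = -36.469388/(17.202278*14.416544) = -0.1471

r = -0.1471


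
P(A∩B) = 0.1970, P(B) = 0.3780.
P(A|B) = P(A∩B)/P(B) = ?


P(A|B) = 0.1970/0.3780 = 0.5212

P(A|B) = 0.5212


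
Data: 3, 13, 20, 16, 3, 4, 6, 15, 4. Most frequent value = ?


Frequencies: 3:2, 4:2, 6:1, 13:1, 15:1, 16:1, 20:1
Max frequency = 2
Mode = 3, 4

Mode = 3, 4


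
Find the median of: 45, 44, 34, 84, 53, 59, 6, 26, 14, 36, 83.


Sorted: 6, 14, 26, 34, 36, 44, 45, 53, 59, 83, 84
n = 11 (odd)
Middle value = 44

Median = 44


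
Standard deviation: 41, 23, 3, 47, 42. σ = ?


Mean = 31.2000
Variance = 264.9600
SD = sqrt(264.9600) = 16.2776

SD = 16.2776


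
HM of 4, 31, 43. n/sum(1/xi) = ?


Sum of reciprocals = 1/4 + 1/31 + 1/43 = 0.305514
HM = 3/0.305514 = 9.8195

HM = 9.8195


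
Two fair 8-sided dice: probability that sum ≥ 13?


Total outcomes = 8×8 = 64
Favorable (sum ≥ 13): 10
P = 10/64 = 0.1562

P = 0.1562


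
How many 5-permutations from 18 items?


P(18,5) = 18!/13!
= 6402373705728000/6227020800
= 1028160

P(18,5) = 1028160


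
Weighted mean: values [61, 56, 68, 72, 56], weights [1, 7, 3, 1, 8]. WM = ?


Numerator = 61*1 + 56*7 + 68*3 + 72*1 + 56*8 = 1177
Denominator = 1 + 7 + 3 + 1 + 8 = 20
WM = 1177/20 = 58.8500

WM = 58.8500


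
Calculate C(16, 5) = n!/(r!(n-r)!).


C(16,5) = 16!/(5! × 11!)
= 20922789888000/(120 × 39916800)
= 4368

C(16,5) = 4368


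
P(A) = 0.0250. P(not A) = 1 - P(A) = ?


P(not A) = 1 - 0.0250 = 0.9750

P(not A) = 0.9750


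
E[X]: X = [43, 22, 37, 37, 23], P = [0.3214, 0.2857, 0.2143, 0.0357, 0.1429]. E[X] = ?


E[X] = 43*0.3214 + 22*0.2857 + 37*0.2143 + 37*0.0357 + 23*0.1429
= 13.8202 + 6.2854 + 7.9291 + 1.3209 + 3.2867
= 32.6423

E[X] = 32.6423


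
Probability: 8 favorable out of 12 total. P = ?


P = 8/12 = 0.6667

P = 0.6667


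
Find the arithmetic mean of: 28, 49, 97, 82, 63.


Sum = 28 + 49 + 97 + 82 + 63 = 319
n = 5
Mean = 319/5 = 63.8000

Mean = 63.8000


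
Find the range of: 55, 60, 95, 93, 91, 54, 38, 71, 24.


Max = 95, Min = 24
Range = 95 - 24 = 71

Range = 71


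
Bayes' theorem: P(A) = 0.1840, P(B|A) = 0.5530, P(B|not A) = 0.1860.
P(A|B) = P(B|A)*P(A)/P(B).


P(B) = P(B|A)*P(A) + P(B|A')*P(A')
= 0.5530*0.1840 + 0.1860*0.8160
= 0.101752 + 0.151776 = 0.253528
P(A|B) = 0.101752/0.253528 = 0.4013

P(A|B) = 0.4013


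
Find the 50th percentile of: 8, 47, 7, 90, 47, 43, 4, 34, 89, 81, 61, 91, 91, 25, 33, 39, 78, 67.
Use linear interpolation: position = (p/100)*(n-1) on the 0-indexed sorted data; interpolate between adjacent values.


Sorted: 4, 7, 8, 25, 33, 34, 39, 43, 47, 47, 61, 67, 78, 81, 89, 90, 91, 91
n = 18
Index = 50/100 * 17 = 8.5000
Lower = data[8] = 47, Upper = data[9] = 47
P50 = 47 + 0.5000*(0) = 47.0000

P50 = 47.0000


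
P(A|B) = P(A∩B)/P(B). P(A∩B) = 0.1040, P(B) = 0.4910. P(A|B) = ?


P(A|B) = 0.1040/0.4910 = 0.2118

P(A|B) = 0.2118


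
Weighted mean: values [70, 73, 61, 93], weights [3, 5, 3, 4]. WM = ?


Numerator = 70*3 + 73*5 + 61*3 + 93*4 = 1130
Denominator = 3 + 5 + 3 + 4 = 15
WM = 1130/15 = 75.3333

WM = 75.3333


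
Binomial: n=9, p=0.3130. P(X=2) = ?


C(9,2) = 36
p^2 = 0.097969
(1-p)^7 = 0.072227
P = 36 * 0.097969 * 0.072227 = 0.2547

P(X=2) = 0.2547


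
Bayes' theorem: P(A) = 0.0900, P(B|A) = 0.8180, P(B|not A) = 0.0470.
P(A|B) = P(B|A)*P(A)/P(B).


P(B) = P(B|A)*P(A) + P(B|A')*P(A')
= 0.8180*0.0900 + 0.0470*0.9100
= 0.073620 + 0.042770 = 0.116390
P(A|B) = 0.073620/0.116390 = 0.6325

P(A|B) = 0.6325


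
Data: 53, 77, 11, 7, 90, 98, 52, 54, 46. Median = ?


Sorted: 7, 11, 46, 52, 53, 54, 77, 90, 98
n = 9 (odd)
Middle value = 53

Median = 53


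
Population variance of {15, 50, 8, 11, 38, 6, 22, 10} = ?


Mean = 20.0000
Squared deviations: 25.0000, 900.0000, 144.0000, 81.0000, 324.0000, 196.0000, 4.0000, 100.0000
Sum = 1774.0000
Variance = 1774.0000/8 = 221.7500

Variance = 221.7500


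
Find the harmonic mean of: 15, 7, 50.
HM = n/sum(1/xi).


Sum of reciprocals = 1/15 + 1/7 + 1/50 = 0.229524
HM = 3/0.229524 = 13.0705

HM = 13.0705


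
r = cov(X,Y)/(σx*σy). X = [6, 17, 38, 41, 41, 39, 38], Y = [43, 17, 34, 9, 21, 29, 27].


Mean X = 31.4286, Mean Y = 25.7143
SD X = 12.992934, SD Y = 10.402119
Cov = -61.591837
r = -61.591837/(12.992934*10.402119) = -0.4557

r = -0.4557


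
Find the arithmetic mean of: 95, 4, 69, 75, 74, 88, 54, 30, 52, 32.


Sum = 95 + 4 + 69 + 75 + 74 + 88 + 54 + 30 + 52 + 32 = 573
n = 10
Mean = 573/10 = 57.3000

Mean = 57.3000


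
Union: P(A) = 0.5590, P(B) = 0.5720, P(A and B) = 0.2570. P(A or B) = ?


P(A∪B) = 0.5590 + 0.5720 - 0.2570
= 1.1310 - 0.2570
= 0.8740

P(A∪B) = 0.8740


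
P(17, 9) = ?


P(17,9) = 17!/8!
= 355687428096000/40320
= 8821612800

P(17,9) = 8821612800


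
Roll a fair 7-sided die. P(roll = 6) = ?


Favorable outcomes (roll = 6): 1
Total outcomes = 7
P = 1/7 = 0.1429

P = 0.1429


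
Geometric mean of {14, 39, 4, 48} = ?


Product = 14 × 39 × 4 × 48 = 104832
GM = 104832^(1/4) = 17.9938

GM = 17.9938


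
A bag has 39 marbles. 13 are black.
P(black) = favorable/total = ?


P = 13/39 = 0.3333

P = 0.3333


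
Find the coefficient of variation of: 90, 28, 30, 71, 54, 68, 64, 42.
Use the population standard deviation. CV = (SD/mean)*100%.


Mean = 55.8750
SD = 20.1522
CV = (20.1522/55.8750)*100 = 36.0665%

CV = 36.0665%


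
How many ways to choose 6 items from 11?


C(11,6) = 11!/(6! × 5!)
= 39916800/(720 × 120)
= 462

C(11,6) = 462


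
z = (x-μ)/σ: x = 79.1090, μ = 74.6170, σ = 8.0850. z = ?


z = (79.1090 - 74.6170)/8.0850
= 4.4920/8.0850
= 0.5556

z = 0.5556


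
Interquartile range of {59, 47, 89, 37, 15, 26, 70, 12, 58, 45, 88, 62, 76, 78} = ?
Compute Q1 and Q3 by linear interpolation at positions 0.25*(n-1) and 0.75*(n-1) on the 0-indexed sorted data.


Sorted: 12, 15, 26, 37, 45, 47, 58, 59, 62, 70, 76, 78, 88, 89
Q1 (25th %ile) = 39.0000
Q3 (75th %ile) = 74.5000
IQR = 74.5000 - 39.0000 = 35.5000

IQR = 35.5000


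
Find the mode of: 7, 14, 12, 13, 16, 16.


Frequencies: 7:1, 12:1, 13:1, 14:1, 16:2
Max frequency = 2
Mode = 16

Mode = 16


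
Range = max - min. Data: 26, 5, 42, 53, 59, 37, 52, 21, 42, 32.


Max = 59, Min = 5
Range = 59 - 5 = 54

Range = 54


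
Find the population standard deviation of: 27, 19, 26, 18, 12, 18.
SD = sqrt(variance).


Mean = 20.0000
Variance = 26.3333
SD = sqrt(26.3333) = 5.1316

SD = 5.1316


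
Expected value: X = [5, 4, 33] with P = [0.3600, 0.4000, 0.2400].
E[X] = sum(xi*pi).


E[X] = 5*0.3600 + 4*0.4000 + 33*0.2400
= 1.8000 + 1.6000 + 7.9200
= 11.3200

E[X] = 11.3200


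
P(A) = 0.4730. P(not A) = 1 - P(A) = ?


P(not A) = 1 - 0.4730 = 0.5270

P(not A) = 0.5270


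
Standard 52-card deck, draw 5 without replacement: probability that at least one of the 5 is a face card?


P(at least one) = 1 - P(none)
P(none) = (40/52) × (39/51) × (38/50) × (37/49) × (36/48) = 0.253181
P(at least one) = 1 - 0.253181 = 0.7468

P = 0.7468


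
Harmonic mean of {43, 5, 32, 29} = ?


Sum of reciprocals = 1/43 + 1/5 + 1/32 + 1/29 = 0.288989
HM = 4/0.288989 = 13.8414

HM = 13.8414


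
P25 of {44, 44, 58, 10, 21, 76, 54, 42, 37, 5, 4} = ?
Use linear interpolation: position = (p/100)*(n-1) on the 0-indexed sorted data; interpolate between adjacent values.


Sorted: 4, 5, 10, 21, 37, 42, 44, 44, 54, 58, 76
n = 11
Index = 25/100 * 10 = 2.5000
Lower = data[2] = 10, Upper = data[3] = 21
P25 = 10 + 0.5000*(11) = 15.5000

P25 = 15.5000


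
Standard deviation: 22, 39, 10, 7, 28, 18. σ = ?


Mean = 20.6667
Variance = 116.5556
SD = sqrt(116.5556) = 10.7961

SD = 10.7961


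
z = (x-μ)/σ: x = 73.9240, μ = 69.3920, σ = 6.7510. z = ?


z = (73.9240 - 69.3920)/6.7510
= 4.5320/6.7510
= 0.6713

z = 0.6713


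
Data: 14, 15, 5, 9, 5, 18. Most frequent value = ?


Frequencies: 5:2, 9:1, 14:1, 15:1, 18:1
Max frequency = 2
Mode = 5

Mode = 5


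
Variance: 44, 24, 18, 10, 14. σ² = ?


Mean = 22.0000
Squared deviations: 484.0000, 4.0000, 16.0000, 144.0000, 64.0000
Sum = 712.0000
Variance = 712.0000/5 = 142.4000

Variance = 142.4000


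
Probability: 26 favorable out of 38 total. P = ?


P = 26/38 = 0.6842

P = 0.6842


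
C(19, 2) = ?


C(19,2) = 19!/(2! × 17!)
= 121645100408832000/(2 × 355687428096000)
= 171

C(19,2) = 171


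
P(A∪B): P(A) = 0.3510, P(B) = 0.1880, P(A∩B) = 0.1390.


P(A∪B) = 0.3510 + 0.1880 - 0.1390
= 0.5390 - 0.1390
= 0.4000

P(A∪B) = 0.4000


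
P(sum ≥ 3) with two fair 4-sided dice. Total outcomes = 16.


Total outcomes = 4×4 = 16
Favorable (sum ≥ 3): 15
P = 15/16 = 0.9375

P = 0.9375


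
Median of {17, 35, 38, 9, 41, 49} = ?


Sorted: 9, 17, 35, 38, 41, 49
n = 6 (even)
Middle values: 35 and 38
Median = (35+38)/2 = 36.5000

Median = 36.5000


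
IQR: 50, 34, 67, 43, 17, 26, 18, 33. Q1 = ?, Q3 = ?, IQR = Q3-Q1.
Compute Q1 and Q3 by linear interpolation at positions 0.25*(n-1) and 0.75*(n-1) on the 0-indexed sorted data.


Sorted: 17, 18, 26, 33, 34, 43, 50, 67
Q1 (25th %ile) = 24.0000
Q3 (75th %ile) = 44.7500
IQR = 44.7500 - 24.0000 = 20.7500

IQR = 20.7500


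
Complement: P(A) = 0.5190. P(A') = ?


P(not A) = 1 - 0.5190 = 0.4810

P(not A) = 0.4810


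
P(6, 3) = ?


P(6,3) = 6!/3!
= 720/6
= 120

P(6,3) = 120


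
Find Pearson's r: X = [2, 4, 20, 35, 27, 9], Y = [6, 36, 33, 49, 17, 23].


Mean X = 16.1667, Mean Y = 27.3333
SD X = 12.157531, SD Y = 13.888444
Cov = 90.944444
r = 90.944444/(12.157531*13.888444) = 0.5386

r = 0.5386


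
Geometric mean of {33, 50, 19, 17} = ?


Product = 33 × 50 × 19 × 17 = 532950
GM = 532950^(1/4) = 27.0191

GM = 27.0191


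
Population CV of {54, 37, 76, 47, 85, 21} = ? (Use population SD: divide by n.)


Mean = 53.3333
SD = 21.8683
CV = (21.8683/53.3333)*100 = 41.0030%

CV = 41.0030%


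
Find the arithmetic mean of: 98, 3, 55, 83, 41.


Sum = 98 + 3 + 55 + 83 + 41 = 280
n = 5
Mean = 280/5 = 56.0000

Mean = 56.0000


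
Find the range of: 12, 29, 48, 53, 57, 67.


Max = 67, Min = 12
Range = 67 - 12 = 55

Range = 55


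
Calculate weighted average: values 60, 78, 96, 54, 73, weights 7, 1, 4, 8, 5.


Numerator = 60*7 + 78*1 + 96*4 + 54*8 + 73*5 = 1679
Denominator = 7 + 1 + 4 + 8 + 5 = 25
WM = 1679/25 = 67.1600

WM = 67.1600


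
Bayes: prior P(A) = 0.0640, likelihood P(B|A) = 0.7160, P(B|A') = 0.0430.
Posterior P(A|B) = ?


P(B) = P(B|A)*P(A) + P(B|A')*P(A')
= 0.7160*0.0640 + 0.0430*0.9360
= 0.045824 + 0.040248 = 0.086072
P(A|B) = 0.045824/0.086072 = 0.5324

P(A|B) = 0.5324


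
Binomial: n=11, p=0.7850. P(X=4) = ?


C(11,4) = 330
p^4 = 0.379733
(1-p)^7 = 2.123583e-05
P = 330 * 0.379733 * 2.123583e-05 = 0.0027

P(X=4) = 0.0027


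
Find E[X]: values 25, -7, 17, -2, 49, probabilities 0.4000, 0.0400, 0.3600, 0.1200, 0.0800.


E[X] = 25*0.4000 - 7*0.0400 + 17*0.3600 - 2*0.1200 + 49*0.0800
= 10.0000 - 0.2800 + 6.1200 - 0.2400 + 3.9200
= 19.5200

E[X] = 19.5200


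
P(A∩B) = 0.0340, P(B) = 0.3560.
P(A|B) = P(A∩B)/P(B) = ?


P(A|B) = 0.0340/0.3560 = 0.0955

P(A|B) = 0.0955


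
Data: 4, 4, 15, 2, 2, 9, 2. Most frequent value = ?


Frequencies: 2:3, 4:2, 9:1, 15:1
Max frequency = 3
Mode = 2

Mode = 2


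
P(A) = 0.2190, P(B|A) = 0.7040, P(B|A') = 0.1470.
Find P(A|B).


P(B) = P(B|A)*P(A) + P(B|A')*P(A')
= 0.7040*0.2190 + 0.1470*0.7810
= 0.154176 + 0.114807 = 0.268983
P(A|B) = 0.154176/0.268983 = 0.5732

P(A|B) = 0.5732


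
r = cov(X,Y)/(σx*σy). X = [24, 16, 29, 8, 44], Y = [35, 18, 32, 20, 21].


Mean X = 24.2000, Mean Y = 25.2000
SD X = 12.204917, SD Y = 6.910861
Cov = 18.160000
r = 18.160000/(12.204917*6.910861) = 0.2153

r = 0.2153


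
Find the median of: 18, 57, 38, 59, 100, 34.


Sorted: 18, 34, 38, 57, 59, 100
n = 6 (even)
Middle values: 38 and 57
Median = (38+57)/2 = 47.5000

Median = 47.5000


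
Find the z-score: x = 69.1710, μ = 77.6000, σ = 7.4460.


z = (69.1710 - 77.6000)/7.4460
= -8.4290/7.4460
= -1.1320

z = -1.1320


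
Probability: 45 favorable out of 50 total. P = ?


P = 45/50 = 0.9000

P = 0.9000


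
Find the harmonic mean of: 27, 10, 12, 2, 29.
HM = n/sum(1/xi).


Sum of reciprocals = 1/27 + 1/10 + 1/12 + 1/2 + 1/29 = 0.754853
HM = 5/0.754853 = 6.6238

HM = 6.6238


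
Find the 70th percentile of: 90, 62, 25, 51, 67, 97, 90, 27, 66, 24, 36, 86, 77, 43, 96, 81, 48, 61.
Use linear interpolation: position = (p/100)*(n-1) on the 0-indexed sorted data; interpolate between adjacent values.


Sorted: 24, 25, 27, 36, 43, 48, 51, 61, 62, 66, 67, 77, 81, 86, 90, 90, 96, 97
n = 18
Index = 70/100 * 17 = 11.9000
Lower = data[11] = 77, Upper = data[12] = 81
P70 = 77 + 0.9000*(4) = 80.6000

P70 = 80.6000
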